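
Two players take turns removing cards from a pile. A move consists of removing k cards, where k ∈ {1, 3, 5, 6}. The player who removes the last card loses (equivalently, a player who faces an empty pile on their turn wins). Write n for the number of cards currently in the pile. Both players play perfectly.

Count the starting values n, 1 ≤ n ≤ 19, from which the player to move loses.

Compute win/loss labels from the base case upward. A position with no move is W. Any other position is W if it can reach an L in one move, else L.
n=0: no move; the opponent has just taken the last card and therefore loses → W
n=1: the only move is to 0(W), a W ⇒ L
n=2: can move to 1, which is L ⇒ W
n=3: moves to 2(W), 0(W); every one is W ⇒ L
n=4: can move to 3, which is L ⇒ W
n=5: moves to 4(W), 2(W), 0(W); every one is W ⇒ L
n=6: can move to 5, which is L ⇒ W
n=7: can move to 1, which is L ⇒ W
n=8: can move to 5, which is L ⇒ W
n=9: can move to 3, which is L ⇒ W
n=10: can move to 5, which is L ⇒ W
n=11: can move to 5, which is L ⇒ W
n=12: moves to 11(W), 9(W), 7(W), 6(W); every one is W ⇒ L
n=13: can move to 12, which is L ⇒ W
n=14: moves to 13(W), 11(W), 9(W), 8(W); every one is W ⇒ L
n=15: can move to 14, which is L ⇒ W
n=16: moves to 15(W), 13(W), 11(W), 10(W); every one is W ⇒ L
n=17: can move to 16, which is L ⇒ W
n=18: can move to 12, which is L ⇒ W
n=19: can move to 16, which is L ⇒ W
L entries with 1 ≤ n ≤ 19 (the range starts at n=1): n = 1, 3, 5, 12, 14, 16; that makes 6.

6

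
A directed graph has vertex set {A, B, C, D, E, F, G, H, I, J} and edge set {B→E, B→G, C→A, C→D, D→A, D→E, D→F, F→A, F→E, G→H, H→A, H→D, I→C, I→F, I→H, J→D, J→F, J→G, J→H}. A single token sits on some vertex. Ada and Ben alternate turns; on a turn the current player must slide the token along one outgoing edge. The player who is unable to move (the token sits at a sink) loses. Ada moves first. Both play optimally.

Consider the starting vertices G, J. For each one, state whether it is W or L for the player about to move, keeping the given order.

G: L, J: W

Compute win/loss labels from the base case upward. A position with no move is L. Any other position is W if it can reach an L in one move, else L.
Every edge goes from a vertex to one that appears earlier in the order A, E, F, D, C, H, G, J, B, I, so processing vertices in that order labels each vertex after all of its successors.
A: no outgoing edge → L
E: no outgoing edge → L
F: →E(L), so W
D: →E(L), so W
C: →A(L), so W
H: →A(L), so W
G: →H(W) only, which is W, so L
J: →G(L), so W
B: →G(L), so W
I: →H(W), C(W), F(W) — all W, so L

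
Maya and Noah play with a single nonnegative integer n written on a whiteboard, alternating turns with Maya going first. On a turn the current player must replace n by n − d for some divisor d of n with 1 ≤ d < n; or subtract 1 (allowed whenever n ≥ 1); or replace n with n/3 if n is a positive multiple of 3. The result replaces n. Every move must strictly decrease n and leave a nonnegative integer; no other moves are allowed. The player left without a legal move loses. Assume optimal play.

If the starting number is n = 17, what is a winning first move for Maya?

Move to 16.

Compute win/loss labels from the base case upward. A position with no move is L. Any other position is W if it can reach an L in one move, else L.
n=0: no move → L
n=1: W (go to 0, an L position)
n=2: L (sole option 1(W) is W)
n=3: W (go to 2, an L position)
n=4: W (go to 2, an L position)
n=5: L (sole option 4(W) is W)
n=6: W (go to 2, an L position)
n=7: L (sole option 6(W) is W)
n=8: W (go to 7, an L position)
n=9: L (options 3(W), 6(W), 8(W) are all W)
n=10: W (go to 5, an L position)
n=11: L (sole option 10(W) is W)
n=12: W (go to 9, an L position)
n=13: L (sole option 12(W) is W)
n=14: W (go to 7, an L position)
n=15: W (go to 5, an L position)
n=16: L (options 8(W), 12(W), 14(W), 15(W) are all W)
n=17: W (go to 16, an L position)
From 17, the L positions reachable in one move are: 16.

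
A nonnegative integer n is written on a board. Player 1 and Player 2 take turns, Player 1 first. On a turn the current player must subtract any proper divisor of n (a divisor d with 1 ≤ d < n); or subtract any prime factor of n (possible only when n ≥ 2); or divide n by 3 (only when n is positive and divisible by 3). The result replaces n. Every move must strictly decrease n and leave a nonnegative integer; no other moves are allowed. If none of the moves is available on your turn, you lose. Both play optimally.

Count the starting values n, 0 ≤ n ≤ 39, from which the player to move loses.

Work bottom-up. With no move the player to move loses. Otherwise the position is W if at least one move leads to an L position for the opponent, and L if every move leads to a W.
n=0: no move → L
n=1: no move → L
n=2: can move to 0, which is L ⇒ W
n=3: can move to 0, which is L ⇒ W
n=4: moves to 2(W), 3(W); every one is W ⇒ L
n=5: can move to 0, which is L ⇒ W
n=6: can move to 4, which is L ⇒ W
n=7: can move to 0, which is L ⇒ W
n=8: can move to 4, which is L ⇒ W
n=9: moves to 3(W), 6(W), 8(W); every one is W ⇒ L
n=10: can move to 9, which is L ⇒ W
n=11: can move to 0, which is L ⇒ W
n=12: can move to 4, which is L ⇒ W
n=13: can move to 0, which is L ⇒ W
n=14: moves to 7(W), 12(W), 13(W); every one is W ⇒ L
n=15: can move to 14, which is L ⇒ W
n=16: can move to 14, which is L ⇒ W
n=17: can move to 0, which is L ⇒ W
n=18: can move to 9, which is L ⇒ W
n=19: can move to 0, which is L ⇒ W
n=20: moves to 10(W), 15(W), 16(W), 18(W), 19(W); every one is W ⇒ L
n=21: can move to 14, which is L ⇒ W
n=22: can move to 20, which is L ⇒ W
n=23: can move to 0, which is L ⇒ W
n=24: can move to 20, which is L ⇒ W
n=25: can move to 20, which is L ⇒ W
n=26: moves to 13(W), 24(W), 25(W); every one is W ⇒ L
n=27: can move to 9, which is L ⇒ W
n=28: can move to 14, which is L ⇒ W
n=29: can move to 0, which is L ⇒ W
n=30: can move to 20, which is L ⇒ W
n=31: can move to 0, which is L ⇒ W
n=32: moves to 16(W), 24(W), 28(W), 30(W), 31(W); every one is W ⇒ L
n=33: can move to 32, which is L ⇒ W
n=34: can move to 32, which is L ⇒ W
n=35: moves to 28(W), 30(W), 34(W); every one is W ⇒ L
n=36: can move to 32, which is L ⇒ W
n=37: can move to 0, which is L ⇒ W
n=38: moves to 19(W), 36(W), 37(W); every one is W ⇒ L
n=39: can move to 26, which is L ⇒ W
L entries with 0 ≤ n ≤ 39: n = 0, 1, 4, 9, 14, 20, 26, 32, 35, 38; that makes 10.

10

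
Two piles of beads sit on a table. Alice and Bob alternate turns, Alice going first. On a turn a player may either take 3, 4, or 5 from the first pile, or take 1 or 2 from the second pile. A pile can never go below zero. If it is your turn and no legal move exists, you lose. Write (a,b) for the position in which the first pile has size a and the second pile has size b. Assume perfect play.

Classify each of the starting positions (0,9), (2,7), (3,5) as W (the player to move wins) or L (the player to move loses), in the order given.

(0,9): L, (2,7): W, (3,5): W

Positions with no move are L. A position that does have a move is losing for the player to move precisely when every available move leads to a winning position for the opponent. Fill in the labels:
No move ever increases a pile, so every position that can arise here has a ≤ 3 and b ≤ 9; it is enough to label the cells with 0 ≤ a ≤ 3 and 0 ≤ b ≤ 9.
Every move lowers a or b (never raises either), so fill the grid row by row in increasing a, and left to right within a row: each cell's successors are then already labelled.
      b=0  b=1  b=2  b=3  b=4  b=5  b=6  b=7  b=8  b=9
a=0:    L    W    W    L    W    W    L    W    W    L
a=1:    L    W    W    L    W    W    L    W    W    L
a=2:    L    W    W    L    W    W    L    W    W    L
a=3:    W    L    W    W    L    W    W    L    W    W
Cells with no legal move (terminal, hence L): (0,0), (1,0), (2,0).
The remaining L cells, each justified by listing all of its moves:
(0,3): moves to (0,2)(W), (0,1)(W); every one is W ⇒ L
(0,6): moves to (0,5)(W), (0,4)(W); every one is W ⇒ L
(0,9): moves to (0,8)(W), (0,7)(W); every one is W ⇒ L
(1,3): moves to (1,2)(W), (1,1)(W); every one is W ⇒ L
(1,6): moves to (1,5)(W), (1,4)(W); every one is W ⇒ L
(1,9): moves to (1,8)(W), (1,7)(W); every one is W ⇒ L
(2,3): moves to (2,2)(W), (2,1)(W); every one is W ⇒ L
(2,6): moves to (2,5)(W), (2,4)(W); every one is W ⇒ L
(2,9): moves to (2,8)(W), (2,7)(W); every one is W ⇒ L
(3,1): moves to (0,1)(W), (3,0)(W); every one is W ⇒ L
(3,4): moves to (0,4)(W), (3,3)(W), (3,2)(W); every one is W ⇒ L
(3,7): moves to (0,7)(W), (3,6)(W), (3,5)(W); every one is W ⇒ L
Every other cell has at least one move into one of the L cells above, so it is W.
(0,9): one of the L cells justified above, so L
(2,7): the move to (2,6) reaches an L cell, so W
(3,5): the move to (3,4) reaches an L cell, so W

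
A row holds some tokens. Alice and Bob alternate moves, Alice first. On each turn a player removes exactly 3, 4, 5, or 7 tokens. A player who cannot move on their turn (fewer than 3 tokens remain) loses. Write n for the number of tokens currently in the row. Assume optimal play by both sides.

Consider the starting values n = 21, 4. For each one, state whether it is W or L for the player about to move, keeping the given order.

21: L, 4: W

Build the W/L table. Terminal = L. A non-terminal position is W if it has a move to some L; otherwise it is L.
n=0: no move → L
n=1: no move → L
n=2: no move → L
n=3: →0(L), so W
n=4: →1(L), so W
n=5: →2(L), so W
n=6: →2(L), so W
n=7: →2(L), so W
n=8: →1(L), so W
n=9: →2(L), so W
n=10: →7(W), 6(W), 5(W), 3(W) — all W, so L
n=11: →8(W), 7(W), 6(W), 4(W) — all W, so L
n=12: →9(W), 8(W), 7(W), 5(W) — all W, so L
n=13: →10(L), so W
n=14: →11(L), so W
n=15: →12(L), so W
n=16: →12(L), so W
n=17: →12(L), so W
n=18: →11(L), so W
n=19: →12(L), so W
n=20: →17(W), 16(W), 15(W), 13(W) — all W, so L
n=21: →18(W), 17(W), 16(W), 14(W) — all W, so L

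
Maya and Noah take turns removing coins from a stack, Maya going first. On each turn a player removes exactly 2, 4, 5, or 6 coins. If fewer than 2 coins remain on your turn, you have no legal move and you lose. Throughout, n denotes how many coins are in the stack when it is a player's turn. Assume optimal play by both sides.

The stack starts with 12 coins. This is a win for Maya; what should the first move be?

Remove 4, leaving 8.

Work bottom-up. With no move the player to move loses. Otherwise the position is W if at least one move leads to an L position for the opponent, and L if every move leads to a W.
n=0: no move → L
n=1: no move → L
n=2: can move to 0, which is L ⇒ W
n=3: can move to 1, which is L ⇒ W
n=4: can move to 0, which is L ⇒ W
n=5: can move to 1, which is L ⇒ W
n=6: can move to 1, which is L ⇒ W
n=7: can move to 1, which is L ⇒ W
n=8: moves to 6(W), 4(W), 3(W), 2(W); every one is W ⇒ L
n=9: moves to 7(W), 5(W), 4(W), 3(W); every one is W ⇒ L
n=10: can move to 8, which is L ⇒ W
n=11: can move to 9, which is L ⇒ W
n=12: can move to 8, which is L ⇒ W
From 12, the L positions reachable in one move are: 8.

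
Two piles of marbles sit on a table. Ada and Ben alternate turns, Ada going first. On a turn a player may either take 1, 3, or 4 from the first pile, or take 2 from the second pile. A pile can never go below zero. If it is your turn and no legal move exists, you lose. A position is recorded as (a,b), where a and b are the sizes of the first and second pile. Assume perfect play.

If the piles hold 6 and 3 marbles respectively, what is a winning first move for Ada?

Move to (3,3).

Label each position W (a win for the player to move) or L (a loss). A position with no legal move is L; any other position is W exactly when some move reaches an L, and L when every move reaches a W.
No move ever increases a pile, so every position that can arise here has a ≤ 6 and b ≤ 3; it is enough to label the cells with 0 ≤ a ≤ 6 and 0 ≤ b ≤ 3.
Every move lowers a or b (never raises either), so fill the grid row by row in increasing a, and left to right within a row: each cell's successors are then already labelled.
      b=0  b=1  b=2  b=3
a=0:    L    L    W    W
a=1:    W    W    L    L
a=2:    L    L    W    W
a=3:    W    W    L    L
a=4:    W    W    W    W
a=5:    W    W    W    W
a=6:    W    W    W    W
Cells with no legal move (terminal, hence L): (0,0), (0,1).
The remaining L cells, each justified by listing all of its moves:
(1,2): →(0,2)(W), (1,0)(W) — all W, so L
(1,3): →(0,3)(W), (1,1)(W) — all W, so L
(2,0): →(1,0)(W) only, which is W, so L
(2,1): →(1,1)(W) only, which is W, so L
(3,2): →(2,2)(W), (0,2)(W), (3,0)(W) — all W, so L
(3,3): →(2,3)(W), (0,3)(W), (3,1)(W) — all W, so L
Every other cell has at least one move into one of the L cells above, so it is W.
From (6,3), the L positions reachable in one move are: (3,3).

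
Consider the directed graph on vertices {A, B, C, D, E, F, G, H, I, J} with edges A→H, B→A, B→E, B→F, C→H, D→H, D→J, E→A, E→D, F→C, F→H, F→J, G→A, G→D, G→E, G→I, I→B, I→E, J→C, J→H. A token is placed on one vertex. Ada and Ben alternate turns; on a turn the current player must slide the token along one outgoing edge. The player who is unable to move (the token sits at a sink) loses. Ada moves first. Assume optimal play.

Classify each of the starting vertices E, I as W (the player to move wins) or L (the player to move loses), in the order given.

Positions with no move are L. A position that does have a move is losing for the player to move precisely when every available move leads to a winning position for the opponent. Fill in the labels:
Every edge goes from a vertex to one that appears earlier in the order H, C, J, D, F, A, E, B, I, G, so processing vertices in that order labels each vertex after all of its successors.
H: no outgoing edge → L
C: W (go to H, an L position)
J: W (go to H, an L position)
D: W (go to H, an L position)
F: W (go to H, an L position)
A: W (go to H, an L position)
E: L (options A(W), D(W) are all W)
B: W (go to E, an L position)
I: W (go to E, an L position)
G: W (go to E, an L position)

E: L, I: W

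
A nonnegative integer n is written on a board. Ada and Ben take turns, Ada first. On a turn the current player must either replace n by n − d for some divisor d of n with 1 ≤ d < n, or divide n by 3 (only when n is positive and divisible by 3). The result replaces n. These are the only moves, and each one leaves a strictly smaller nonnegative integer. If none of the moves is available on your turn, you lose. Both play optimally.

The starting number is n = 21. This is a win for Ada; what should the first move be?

Work bottom-up. With no move the player to move loses. Otherwise the position is W if at least one move leads to an L position for the opponent, and L if every move leads to a W.
n=0: no move → L
n=1: no move → L
n=2: can move to 1, which is L ⇒ W
n=3: can move to 1, which is L ⇒ W
n=4: moves to 2(W), 3(W); every one is W ⇒ L
n=5: can move to 4, which is L ⇒ W
n=6: can move to 4, which is L ⇒ W
n=7: the only move is to 6(W), a W ⇒ L
n=8: can move to 4, which is L ⇒ W
n=9: moves to 3(W), 6(W), 8(W); every one is W ⇒ L
n=10: can move to 9, which is L ⇒ W
n=11: the only move is to 10(W), a W ⇒ L
n=12: can move to 4, which is L ⇒ W
n=13: the only move is to 12(W), a W ⇒ L
n=14: can move to 7, which is L ⇒ W
n=15: moves to 5(W), 10(W), 12(W), 14(W); every one is W ⇒ L
n=16: can move to 15, which is L ⇒ W
n=17: the only move is to 16(W), a W ⇒ L
n=18: can move to 9, which is L ⇒ W
n=19: the only move is to 18(W), a W ⇒ L
n=20: can move to 15, which is L ⇒ W
n=21: can move to 7, which is L ⇒ W
From 21, the L positions reachable in one move are: 7.

Move to 7.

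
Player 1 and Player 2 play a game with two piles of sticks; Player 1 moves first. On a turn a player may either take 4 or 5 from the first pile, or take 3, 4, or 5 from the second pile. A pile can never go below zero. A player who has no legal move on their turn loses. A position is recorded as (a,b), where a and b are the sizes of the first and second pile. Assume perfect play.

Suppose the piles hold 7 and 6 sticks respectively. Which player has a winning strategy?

Use the standard recursion: the mover loses at a terminal position; elsewhere, the mover wins exactly when some move hands the opponent an L position.
No move ever increases a pile, so every position that can arise here has a ≤ 7 and b ≤ 6; it is enough to label the cells with 0 ≤ a ≤ 7 and 0 ≤ b ≤ 6.
Every move lowers a or b (never raises either), so fill the grid row by row in increasing a, and left to right within a row: each cell's successors are then already labelled.
      b=0  b=1  b=2  b=3  b=4  b=5  b=6
a=0:    L    L    L    W    W    W    W
a=1:    L    L    L    W    W    W    W
a=2:    L    L    L    W    W    W    W
a=3:    L    L    L    W    W    W    W
a=4:    W    W    W    L    L    L    W
a=5:    W    W    W    L    L    L    W
a=6:    W    W    W    L    L    L    W
a=7:    W    W    W    L    L    L    W
Cells with no legal move (terminal, hence L): (0,0), (0,1), (0,2), (1,0), (1,1), (1,2), (2,0), (2,1), (2,2), (3,0), (3,1), (3,2).
The remaining L cells, each justified by listing all of its moves:
(4,3): →(0,3)(W), (4,0)(W) — all W, so L
(4,4): →(0,4)(W), (4,1)(W), (4,0)(W) — all W, so L
(4,5): →(0,5)(W), (4,2)(W), (4,1)(W), (4,0)(W) — all W, so L
(5,3): →(1,3)(W), (0,3)(W), (5,0)(W) — all W, so L
(5,4): →(1,4)(W), (0,4)(W), (5,1)(W), (5,0)(W) — all W, so L
(5,5): →(1,5)(W), (0,5)(W), (5,2)(W), (5,1)(W), (5,0)(W) — all W, so L
(6,3): →(2,3)(W), (1,3)(W), (6,0)(W) — all W, so L
(6,4): →(2,4)(W), (1,4)(W), (6,1)(W), (6,0)(W) — all W, so L
(6,5): →(2,5)(W), (1,5)(W), (6,2)(W), (6,1)(W), (6,0)(W) — all W, so L
(7,3): →(3,3)(W), (2,3)(W), (7,0)(W) — all W, so L
(7,4): →(3,4)(W), (2,4)(W), (7,1)(W), (7,0)(W) — all W, so L
(7,5): →(3,5)(W), (2,5)(W), (7,2)(W), (7,1)(W), (7,0)(W) — all W, so L
Every other cell has at least one move into one of the L cells above, so it is W.
From (7,6) Player 1 can move to (7,3), reaching an L position.

Player 1 wins.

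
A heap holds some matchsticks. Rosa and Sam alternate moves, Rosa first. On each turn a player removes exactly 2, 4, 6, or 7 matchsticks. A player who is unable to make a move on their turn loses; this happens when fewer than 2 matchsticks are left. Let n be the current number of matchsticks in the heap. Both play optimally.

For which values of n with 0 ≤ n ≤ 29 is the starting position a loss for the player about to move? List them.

Label each position W (a win for the player to move) or L (a loss). A position with no legal move is L; any other position is W exactly when some move reaches an L, and L when every move reaches a W.
n=0: no move → L
n=1: no move → L
n=2: can move to 0, which is L ⇒ W
n=3: can move to 1, which is L ⇒ W
n=4: can move to 0, which is L ⇒ W
n=5: can move to 1, which is L ⇒ W
n=6: can move to 0, which is L ⇒ W
n=7: can move to 1, which is L ⇒ W
n=8: can move to 1, which is L ⇒ W
n=9: moves to 7(W), 5(W), 3(W), 2(W); every one is W ⇒ L
n=10: moves to 8(W), 6(W), 4(W), 3(W); every one is W ⇒ L
n=11: can move to 9, which is L ⇒ W
n=12: can move to 10, which is L ⇒ W
n=13: can move to 9, which is L ⇒ W
n=14: can move to 10, which is L ⇒ W
n=15: can move to 9, which is L ⇒ W
n=16: can move to 10, which is L ⇒ W
n=17: can move to 10, which is L ⇒ W
n=18: moves to 16(W), 14(W), 12(W), 11(W); every one is W ⇒ L
n=19: moves to 17(W), 15(W), 13(W), 12(W); every one is W ⇒ L
n=20: can move to 18, which is L ⇒ W
n=21: can move to 19, which is L ⇒ W
n=22: can move to 18, which is L ⇒ W
n=23: can move to 19, which is L ⇒ W
n=24: can move to 18, which is L ⇒ W
n=25: can move to 19, which is L ⇒ W
n=26: can move to 19, which is L ⇒ W
n=27: moves to 25(W), 23(W), 21(W), 20(W); every one is W ⇒ L
n=28: moves to 26(W), 24(W), 22(W), 21(W); every one is W ⇒ L
n=29: can move to 27, which is L ⇒ W
Reading off the rows marked L gives the requested list; there are 8 such values of n.

0, 1, 9, 10, 18, 19, 27, 28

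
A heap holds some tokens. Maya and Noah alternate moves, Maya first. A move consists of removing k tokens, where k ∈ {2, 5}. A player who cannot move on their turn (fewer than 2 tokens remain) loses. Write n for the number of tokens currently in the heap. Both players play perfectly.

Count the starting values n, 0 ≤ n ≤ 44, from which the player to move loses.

20

Build the W/L table. Terminal = L. A non-terminal position is W if it has a move to some L; otherwise it is L.
n=0: no move → L
n=1: no move → L
n=2: W (go to 0, an L position)
n=3: W (go to 1, an L position)
n=4: L (sole option 2(W) is W)
n=5: W (go to 0, an L position)
n=6: W (go to 4, an L position)
n=7: L (options 5(W), 2(W) are all W)
n=8: L (options 6(W), 3(W) are all W)
n=9: W (go to 7, an L position)
n=10: W (go to 8, an L position)
n=11: L (options 9(W), 6(W) are all W)
n=12: W (go to 7, an L position)
n=13: W (go to 11, an L position)
n=14: L (options 12(W), 9(W) are all W)
n=15: L (options 13(W), 10(W) are all W)
n=16: W (go to 14, an L position)
n=17: W (go to 15, an L position)
n=18: L (options 16(W), 13(W) are all W)
n=19: W (go to 14, an L position)
n=20: W (go to 18, an L position)
n=21: L (options 19(W), 16(W) are all W)
n=22: L (options 20(W), 17(W) are all W)
n=23: W (go to 21, an L position)
n=24: W (go to 22, an L position)
n=25: L (options 23(W), 20(W) are all W)
n=26: W (go to 21, an L position)
n=27: W (go to 25, an L position)
n=28: L (options 26(W), 23(W) are all W)
n=29: L (options 27(W), 24(W) are all W)
n=30: W (go to 28, an L position)
n=31: W (go to 29, an L position)
n=32: L (options 30(W), 27(W) are all W)
n=33: W (go to 28, an L position)
n=34: W (go to 32, an L position)
n=35: L (options 33(W), 30(W) are all W)
n=36: L (options 34(W), 31(W) are all W)
n=37: W (go to 35, an L position)
n=38: W (go to 36, an L position)
n=39: L (options 37(W), 34(W) are all W)
n=40: W (go to 35, an L position)
n=41: W (go to 39, an L position)
n=42: L (options 40(W), 37(W) are all W)
n=43: L (options 41(W), 38(W) are all W)
n=44: W (go to 42, an L position)
L entries with 0 ≤ n ≤ 44: n = 0, 1, 4, 7, 8, 11, 14, 15, 18, 21, 22, 25, 28, 29, 32, 35, 36, 39, 42, 43; that makes 20.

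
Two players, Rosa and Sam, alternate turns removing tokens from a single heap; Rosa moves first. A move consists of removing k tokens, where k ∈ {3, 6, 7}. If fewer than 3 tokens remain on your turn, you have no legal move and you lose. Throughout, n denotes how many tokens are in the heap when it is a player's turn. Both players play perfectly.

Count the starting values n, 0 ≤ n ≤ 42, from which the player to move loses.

Use the standard recursion: the mover loses at a terminal position; elsewhere, the mover wins exactly when some move hands the opponent an L position.
n=0: no move → L
n=1: no move → L
n=2: no move → L
n=3: can move to 0, which is L ⇒ W
n=4: can move to 1, which is L ⇒ W
n=5: can move to 2, which is L ⇒ W
n=6: can move to 0, which is L ⇒ W
n=7: can move to 1, which is L ⇒ W
n=8: can move to 2, which is L ⇒ W
n=9: can move to 2, which is L ⇒ W
n=10: moves to 7(W), 4(W), 3(W); every one is W ⇒ L
n=11: moves to 8(W), 5(W), 4(W); every one is W ⇒ L
n=12: moves to 9(W), 6(W), 5(W); every one is W ⇒ L
n=13: can move to 10, which is L ⇒ W
n=14: can move to 11, which is L ⇒ W
n=15: can move to 12, which is L ⇒ W
n=16: can move to 10, which is L ⇒ W
n=17: can move to 11, which is L ⇒ W
n=18: can move to 12, which is L ⇒ W
n=19: can move to 12, which is L ⇒ W
n=20: moves to 17(W), 14(W), 13(W); every one is W ⇒ L
n=21: moves to 18(W), 15(W), 14(W); every one is W ⇒ L
n=22: moves to 19(W), 16(W), 15(W); every one is W ⇒ L
n=23: can move to 20, which is L ⇒ W
n=24: can move to 21, which is L ⇒ W
n=25: can move to 22, which is L ⇒ W
n=26: can move to 20, which is L ⇒ W
n=27: can move to 21, which is L ⇒ W
n=28: can move to 22, which is L ⇒ W
n=29: can move to 22, which is L ⇒ W
n=30: moves to 27(W), 24(W), 23(W); every one is W ⇒ L
n=31: moves to 28(W), 25(W), 24(W); every one is W ⇒ L
n=32: moves to 29(W), 26(W), 25(W); every one is W ⇒ L
n=33: can move to 30, which is L ⇒ W
n=34: can move to 31, which is L ⇒ W
n=35: can move to 32, which is L ⇒ W
n=36: can move to 30, which is L ⇒ W
n=37: can move to 31, which is L ⇒ W
n=38: can move to 32, which is L ⇒ W
n=39: can move to 32, which is L ⇒ W
n=40: moves to 37(W), 34(W), 33(W); every one is W ⇒ L
n=41: moves to 38(W), 35(W), 34(W); every one is W ⇒ L
n=42: moves to 39(W), 36(W), 35(W); every one is W ⇒ L
L entries with 0 ≤ n ≤ 42: n = 0, 1, 2, 10, 11, 12, 20, 21, 22, 30, 31, 32, 40, 41, 42; that makes 15.

15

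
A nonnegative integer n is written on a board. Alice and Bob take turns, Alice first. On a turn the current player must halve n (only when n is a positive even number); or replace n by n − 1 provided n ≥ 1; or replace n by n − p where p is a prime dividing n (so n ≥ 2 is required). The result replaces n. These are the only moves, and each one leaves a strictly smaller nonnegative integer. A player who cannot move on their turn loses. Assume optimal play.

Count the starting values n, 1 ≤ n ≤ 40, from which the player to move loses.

Positions with no move are L. A position that does have a move is losing for the player to move precisely when every available move leads to a winning position for the opponent. Fill in the labels:
n=0: no move → L
n=1: W (go to 0, an L position)
n=2: W (go to 0, an L position)
n=3: W (go to 0, an L position)
n=4: L (options 2(W), 3(W) are all W)
n=5: W (go to 0, an L position)
n=6: W (go to 4, an L position)
n=7: W (go to 0, an L position)
n=8: W (go to 4, an L position)
n=9: L (options 6(W), 8(W) are all W)
n=10: W (go to 9, an L position)
n=11: W (go to 0, an L position)
n=12: W (go to 9, an L position)
n=13: W (go to 0, an L position)
n=14: L (options 7(W), 12(W), 13(W) are all W)
n=15: W (go to 14, an L position)
n=16: W (go to 14, an L position)
n=17: W (go to 0, an L position)
n=18: W (go to 9, an L position)
n=19: W (go to 0, an L position)
n=20: L (options 10(W), 15(W), 18(W), 19(W) are all W)
n=21: W (go to 14, an L position)
n=22: W (go to 20, an L position)
n=23: W (go to 0, an L position)
n=24: L (options 12(W), 21(W), 22(W), 23(W) are all W)
n=25: W (go to 20, an L position)
n=26: W (go to 24, an L position)
n=27: W (go to 24, an L position)
n=28: W (go to 14, an L position)
n=29: W (go to 0, an L position)
n=30: L (options 15(W), 25(W), 27(W), 28(W), 29(W) are all W)
n=31: W (go to 0, an L position)
n=32: W (go to 30, an L position)
n=33: W (go to 30, an L position)
n=34: L (options 17(W), 32(W), 33(W) are all W)
n=35: W (go to 30, an L position)
n=36: W (go to 34, an L position)
n=37: W (go to 0, an L position)
n=38: L (options 19(W), 36(W), 37(W) are all W)
n=39: W (go to 38, an L position)
n=40: W (go to 20, an L position)
L entries with 1 ≤ n ≤ 40 (n=0 is outside the asked range and is not counted): n = 4, 9, 14, 20, 24, 30, 34, 38; that makes 8.

8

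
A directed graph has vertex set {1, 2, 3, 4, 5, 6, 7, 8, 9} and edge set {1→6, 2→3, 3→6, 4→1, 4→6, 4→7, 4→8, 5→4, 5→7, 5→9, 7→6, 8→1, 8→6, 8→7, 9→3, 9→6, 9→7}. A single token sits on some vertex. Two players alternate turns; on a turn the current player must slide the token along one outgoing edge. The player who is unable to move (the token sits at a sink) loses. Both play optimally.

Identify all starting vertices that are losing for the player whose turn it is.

2, 5, 6

Compute win/loss labels from the base case upward. A position with no move is L. Any other position is W if it can reach an L in one move, else L.
Every edge goes from a vertex to one that appears earlier in the order 6, 7, 1, 8, 3, 4, 2, 9, 5, so processing vertices in that order labels each vertex after all of its successors.
6: no outgoing edge → L
7: W (go to 6, an L position)
1: W (go to 6, an L position)
8: W (go to 6, an L position)
3: W (go to 6, an L position)
4: W (go to 6, an L position)
2: L (sole option 3(W) is W)
9: W (go to 6, an L position)
5: L (options 9(W), 4(W), 7(W) are all W)
Reading off the rows marked L gives the requested list; there are 3 such vertices.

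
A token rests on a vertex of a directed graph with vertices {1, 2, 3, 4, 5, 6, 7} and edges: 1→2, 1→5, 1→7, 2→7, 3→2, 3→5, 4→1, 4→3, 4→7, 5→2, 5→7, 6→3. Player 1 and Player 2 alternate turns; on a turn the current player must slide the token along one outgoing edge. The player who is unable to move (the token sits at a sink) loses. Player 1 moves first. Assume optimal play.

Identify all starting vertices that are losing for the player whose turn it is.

3, 7

Classify positions by backward induction: terminal positions (no move available) are L. From any other position, the mover wins iff some move reaches an L.
Every edge goes from a vertex to one that appears earlier in the order 7, 2, 5, 1, 3, 4, 6, so processing vertices in that order labels each vertex after all of its successors.
7: no outgoing edge → L
2: W (go to 7, an L position)
5: W (go to 7, an L position)
1: W (go to 7, an L position)
3: L (options 5(W), 2(W) are all W)
4: W (go to 3, an L position)
6: W (go to 3, an L position)
The losing starting vertices are exactly the entries labelled L in this table (2 of them).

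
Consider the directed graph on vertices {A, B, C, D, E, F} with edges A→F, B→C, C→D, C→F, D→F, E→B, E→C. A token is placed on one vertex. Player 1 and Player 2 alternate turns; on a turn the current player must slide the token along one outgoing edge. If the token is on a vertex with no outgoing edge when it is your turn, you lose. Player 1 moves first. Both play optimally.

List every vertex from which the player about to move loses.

B, F

Use the standard recursion: the mover loses at a terminal position; elsewhere, the mover wins exactly when some move hands the opponent an L position.
Every edge goes from a vertex to one that appears earlier in the order F, D, C, B, A, E, so processing vertices in that order labels each vertex after all of its successors.
F: no outgoing edge → L
D: can move to F, which is L ⇒ W
C: can move to F, which is L ⇒ W
B: the only move is to C(W), a W ⇒ L
A: can move to F, which is L ⇒ W
E: can move to B, which is L ⇒ W
The losing starting vertices are exactly the entries labelled L in this table (2 of them).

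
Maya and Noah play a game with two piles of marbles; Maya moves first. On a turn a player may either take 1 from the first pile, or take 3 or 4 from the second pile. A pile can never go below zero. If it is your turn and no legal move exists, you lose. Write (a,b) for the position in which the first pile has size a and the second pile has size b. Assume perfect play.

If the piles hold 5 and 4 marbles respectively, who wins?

Noah wins.

Positions with no move are L. A position that does have a move is losing for the player to move precisely when every available move leads to a winning position for the opponent. Fill in the labels:
No move ever increases a pile, so every position that can arise here has a ≤ 5 and b ≤ 4; it is enough to label the cells with 0 ≤ a ≤ 5 and 0 ≤ b ≤ 4.
Every move lowers a or b (never raises either), so fill the grid row by row in increasing a, and left to right within a row: each cell's successors are then already labelled.
      b=0  b=1  b=2  b=3  b=4
a=0:    L    L    L    W    W
a=1:    W    W    W    L    L
a=2:    L    L    L    W    W
a=3:    W    W    W    L    L
a=4:    L    L    L    W    W
a=5:    W    W    W    L    L
Cells with no legal move (terminal, hence L): (0,0), (0,1), (0,2).
The remaining L cells, each justified by listing all of its moves:
(1,3): moves to (0,3)(W), (1,0)(W); every one is W ⇒ L
(1,4): moves to (0,4)(W), (1,1)(W), (1,0)(W); every one is W ⇒ L
(2,0): the only move is to (1,0)(W), a W ⇒ L
(2,1): the only move is to (1,1)(W), a W ⇒ L
(2,2): the only move is to (1,2)(W), a W ⇒ L
(3,3): moves to (2,3)(W), (3,0)(W); every one is W ⇒ L
(3,4): moves to (2,4)(W), (3,1)(W), (3,0)(W); every one is W ⇒ L
(4,0): the only move is to (3,0)(W), a W ⇒ L
(4,1): the only move is to (3,1)(W), a W ⇒ L
(4,2): the only move is to (3,2)(W), a W ⇒ L
(5,3): moves to (4,3)(W), (5,0)(W); every one is W ⇒ L
(5,4): moves to (4,4)(W), (5,1)(W), (5,0)(W); every one is W ⇒ L
Every other cell has at least one move into one of the L cells above, so it is W.
Every move from (5,4) reaches a W position, so the mover loses.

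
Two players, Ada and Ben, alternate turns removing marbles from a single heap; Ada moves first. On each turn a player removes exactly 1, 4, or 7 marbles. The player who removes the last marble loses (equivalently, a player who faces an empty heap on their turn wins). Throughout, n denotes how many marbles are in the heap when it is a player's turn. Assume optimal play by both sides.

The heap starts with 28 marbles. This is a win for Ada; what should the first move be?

Classify positions by backward induction: terminal positions (no move available) are W. From any other position, the mover wins iff some move reaches an L.
n=0: no move; the opponent has just taken the last marble and therefore loses → W
n=1: L (sole option 0(W) is W)
n=2: W (go to 1, an L position)
n=3: L (sole option 2(W) is W)
n=4: W (go to 3, an L position)
n=5: W (go to 1, an L position)
n=6: L (options 5(W), 2(W) are all W)
n=7: W (go to 6, an L position)
n=8: W (go to 1, an L position)
n=9: L (options 8(W), 5(W), 2(W) are all W)
n=10: W (go to 9, an L position)
n=11: L (options 10(W), 7(W), 4(W) are all W)
n=12: W (go to 11, an L position)
n=13: W (go to 9, an L position)
n=14: L (options 13(W), 10(W), 7(W) are all W)
n=15: W (go to 14, an L position)
n=16: W (go to 9, an L position)
n=17: L (options 16(W), 13(W), 10(W) are all W)
n=18: W (go to 17, an L position)
n=19: L (options 18(W), 15(W), 12(W) are all W)
n=20: W (go to 19, an L position)
n=21: W (go to 17, an L position)
n=22: L (options 21(W), 18(W), 15(W) are all W)
n=23: W (go to 22, an L position)
n=24: W (go to 17, an L position)
n=25: L (options 24(W), 21(W), 18(W) are all W)
n=26: W (go to 25, an L position)
n=27: L (options 26(W), 23(W), 20(W) are all W)
n=28: W (go to 27, an L position)
From 28, the L positions reachable in one move are: 27.

Remove 1, leaving 27.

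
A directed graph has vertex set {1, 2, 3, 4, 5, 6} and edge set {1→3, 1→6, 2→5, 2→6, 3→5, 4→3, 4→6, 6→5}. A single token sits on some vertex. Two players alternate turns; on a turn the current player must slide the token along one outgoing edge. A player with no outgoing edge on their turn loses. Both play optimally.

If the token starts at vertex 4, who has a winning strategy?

Classify positions by backward induction: terminal positions (no move available) are L. From any other position, the mover wins iff some move reaches an L.
Every edge goes from a vertex to one that appears earlier in the order 5, 6, 3, 4, 1, 2, so processing vertices in that order labels each vertex after all of its successors.
5: no outgoing edge → L
6: can move to 5, which is L ⇒ W
3: can move to 5, which is L ⇒ W
4: moves to 3(W), 6(W); every one is W ⇒ L
1: moves to 3(W), 6(W); every one is W ⇒ L
2: can move to 5, which is L ⇒ W
The starting position 4 is L: whatever the player to move does, the opponent receives a W position.

The second player wins.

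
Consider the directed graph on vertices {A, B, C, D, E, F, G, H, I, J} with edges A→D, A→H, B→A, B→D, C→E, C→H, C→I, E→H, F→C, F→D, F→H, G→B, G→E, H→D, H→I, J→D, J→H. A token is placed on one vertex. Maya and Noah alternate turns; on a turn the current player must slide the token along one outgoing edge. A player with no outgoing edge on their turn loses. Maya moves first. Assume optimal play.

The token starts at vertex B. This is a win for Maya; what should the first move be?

Move to D.

Compute win/loss labels from the base case upward. A position with no move is L. Any other position is W if it can reach an L in one move, else L.
Every edge goes from a vertex to one that appears earlier in the order D, I, H, E, C, J, A, B, F, G, so processing vertices in that order labels each vertex after all of its successors.
D: no outgoing edge → L
I: no outgoing edge → L
H: can move to I, which is L ⇒ W
E: the only move is to H(W), a W ⇒ L
C: can move to E, which is L ⇒ W
J: can move to D, which is L ⇒ W
A: can move to D, which is L ⇒ W
B: can move to D, which is L ⇒ W
F: can move to D, which is L ⇒ W
G: can move to E, which is L ⇒ W
From B, the L positions reachable in one move are: D.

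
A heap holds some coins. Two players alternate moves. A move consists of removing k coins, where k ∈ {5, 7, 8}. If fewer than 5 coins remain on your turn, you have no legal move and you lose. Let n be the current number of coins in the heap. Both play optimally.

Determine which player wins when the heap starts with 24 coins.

Work bottom-up. With no move the player to move loses. Otherwise the position is W if at least one move leads to an L position for the opponent, and L if every move leads to a W.
n=0: no move → L
n=1: no move → L
n=2: no move → L
n=3: no move → L
n=4: no move → L
n=5: →0(L), so W
n=6: →1(L), so W
n=7: →2(L), so W
n=8: →3(L), so W
n=9: →4(L), so W
n=10: →3(L), so W
n=11: →4(L), so W
n=12: →4(L), so W
n=13: →8(W), 6(W), 5(W) — all W, so L
n=14: →9(W), 7(W), 6(W) — all W, so L
n=15: →10(W), 8(W), 7(W) — all W, so L
n=16: →11(W), 9(W), 8(W) — all W, so L
n=17: →12(W), 10(W), 9(W) — all W, so L
n=18: →13(L), so W
n=19: →14(L), so W
n=20: →15(L), so W
n=21: →16(L), so W
n=22: →17(L), so W
n=23: →16(L), so W
n=24: →17(L), so W
From 24 the player to move can remove 7, leaving 17, reaching an L position.

The first player wins.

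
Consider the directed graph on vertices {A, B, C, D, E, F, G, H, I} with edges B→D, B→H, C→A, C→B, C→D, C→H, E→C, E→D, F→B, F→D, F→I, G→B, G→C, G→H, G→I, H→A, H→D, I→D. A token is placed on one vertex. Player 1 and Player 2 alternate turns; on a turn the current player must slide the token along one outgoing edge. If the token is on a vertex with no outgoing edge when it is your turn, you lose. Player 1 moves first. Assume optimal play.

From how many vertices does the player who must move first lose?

3

Build the W/L table. Terminal = L. A non-terminal position is W if it has a move to some L; otherwise it is L.
Every edge goes from a vertex to one that appears earlier in the order D, A, H, B, I, C, G, E, F, so processing vertices in that order labels each vertex after all of its successors.
D: no outgoing edge → L
A: no outgoing edge → L
H: reaches L-position A → W
B: reaches L-position D → W
I: reaches L-position D → W
C: reaches L-position A → W
G: only reaches C(W), I(W), B(W), H(W), all W → L
E: reaches L-position D → W
F: reaches L-position D → W
The L vertices are A, D, G; that is 3 in all.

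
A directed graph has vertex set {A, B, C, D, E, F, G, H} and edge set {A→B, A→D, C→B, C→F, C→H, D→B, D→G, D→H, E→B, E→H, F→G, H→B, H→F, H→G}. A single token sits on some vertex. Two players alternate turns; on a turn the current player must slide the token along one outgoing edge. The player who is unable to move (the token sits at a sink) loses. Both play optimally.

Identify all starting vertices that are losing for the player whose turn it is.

B, G

Build the W/L table. Terminal = L. A non-terminal position is W if it has a move to some L; otherwise it is L.
Every edge goes from a vertex to one that appears earlier in the order B, G, F, H, E, D, C, A, so processing vertices in that order labels each vertex after all of its successors.
B: no outgoing edge → L
G: no outgoing edge → L
F: W (go to G, an L position)
H: W (go to G, an L position)
E: W (go to B, an L position)
D: W (go to G, an L position)
C: W (go to B, an L position)
A: W (go to B, an L position)
Reading off the rows marked L gives the requested list; there are 2 such vertices.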